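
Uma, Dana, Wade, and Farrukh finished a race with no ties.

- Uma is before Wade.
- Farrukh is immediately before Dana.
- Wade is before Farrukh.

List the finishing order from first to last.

Uma, Wade, Farrukh, Dana

From clue 1: Uma is in {1,2,3}.
From clues 1–2: Uma is in {1,3}.
From clues 1–3: Uma → place 1, Wade → place 2, Farrukh → place 3, Dana → place 4.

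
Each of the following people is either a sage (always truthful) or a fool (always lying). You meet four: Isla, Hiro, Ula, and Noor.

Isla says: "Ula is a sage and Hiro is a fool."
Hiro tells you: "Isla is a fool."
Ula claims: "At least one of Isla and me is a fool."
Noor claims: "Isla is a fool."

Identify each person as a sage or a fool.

Isla: fool, Hiro: sage, Ula: sage, Noor: sage

Consider Isla. Suppose Isla is a sage.
Then whichever role Ula has, Ula's statement has the wrong truth value — contradiction.
So Isla is a fool.
With that fixed, Hiro's statement is true, so Hiro is a sage.
With that fixed, Ula's statement is true, so Ula is a sage.
With that fixed, Noor's statement is true, so Noor is a sage.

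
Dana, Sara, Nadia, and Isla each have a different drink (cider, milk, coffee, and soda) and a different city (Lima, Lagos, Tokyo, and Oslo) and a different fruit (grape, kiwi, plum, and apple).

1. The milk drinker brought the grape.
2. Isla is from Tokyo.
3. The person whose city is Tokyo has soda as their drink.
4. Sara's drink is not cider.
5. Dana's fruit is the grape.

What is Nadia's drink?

With clues 1–3, soda is impossible for Nadia's drink.
With clues 1–5, coffee and milk are impossible for Nadia's drink.
That leaves cider.

cider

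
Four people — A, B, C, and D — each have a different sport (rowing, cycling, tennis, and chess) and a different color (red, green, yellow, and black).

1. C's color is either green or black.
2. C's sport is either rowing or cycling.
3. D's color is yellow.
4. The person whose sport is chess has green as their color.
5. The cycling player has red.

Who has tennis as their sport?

D

With clues 1–2, C is impossible for the one with sport tennis.
With clues 1–5, A and B are impossible for the one with sport tennis.
That leaves D.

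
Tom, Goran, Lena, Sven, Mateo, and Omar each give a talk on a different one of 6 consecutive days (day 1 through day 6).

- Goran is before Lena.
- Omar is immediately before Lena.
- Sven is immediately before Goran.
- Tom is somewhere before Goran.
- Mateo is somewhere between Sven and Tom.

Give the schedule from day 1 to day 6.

From clue 1: Goran is in {1,2,3,4,5}.
From clues 1–2: Goran is in {1,2,3,4}.
From clues 1–3: Goran is in {2,3,4}.
From clues 1–4: Tom is in {1,2}.
From clues 1–5: Tom → day 1, Mateo → day 2, Sven → day 3, Goran → day 4, Omar → day 5, Lena → day 6.

Tom, Mateo, Sven, Goran, Omar, Lena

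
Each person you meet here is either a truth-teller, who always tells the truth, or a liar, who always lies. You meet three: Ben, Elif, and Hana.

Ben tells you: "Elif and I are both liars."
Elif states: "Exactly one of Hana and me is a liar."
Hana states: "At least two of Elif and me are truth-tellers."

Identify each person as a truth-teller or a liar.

Consider Ben. Suppose Ben is a truth-teller.
Then Ben's own statement would have to be true, but it can't be — contradiction.
So Ben is a liar.
Consider Elif. Suppose Elif is a liar.
Then Ben's statement comes out true, contradicting Ben being a liar.
So Elif is a truth-teller.
Consider Hana. Suppose Hana is a truth-teller.
Then Elif's statement comes out false, contradicting Elif being a truth-teller.
So Hana is a liar.

Ben: liar, Elif: truth-teller, Hana: liar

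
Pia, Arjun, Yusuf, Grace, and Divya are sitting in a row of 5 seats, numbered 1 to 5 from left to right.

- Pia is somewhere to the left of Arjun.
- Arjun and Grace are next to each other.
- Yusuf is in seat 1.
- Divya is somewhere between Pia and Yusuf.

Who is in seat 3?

Pia

With clues 1–3, Yusuf is ruled out for seat 3.
With clues 1–4, Arjun, Divya, and Grace are ruled out for seat 3.
So seat 3 is Pia.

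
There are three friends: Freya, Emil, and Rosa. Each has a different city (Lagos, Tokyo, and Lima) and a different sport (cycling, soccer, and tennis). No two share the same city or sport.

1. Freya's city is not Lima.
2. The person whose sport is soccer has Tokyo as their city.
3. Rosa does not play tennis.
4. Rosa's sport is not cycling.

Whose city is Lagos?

Freya

With clues 1–4, Emil and Rosa are impossible for the one with city Lagos.
That leaves Freya.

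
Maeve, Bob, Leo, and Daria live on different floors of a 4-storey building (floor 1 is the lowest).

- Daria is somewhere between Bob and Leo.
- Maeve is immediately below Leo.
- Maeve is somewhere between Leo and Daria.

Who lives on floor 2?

With clues 1–2, Bob and Maeve are ruled out for floor 2.
With clues 1–3, Leo is ruled out for floor 2.
So floor 2 is Daria.

Daria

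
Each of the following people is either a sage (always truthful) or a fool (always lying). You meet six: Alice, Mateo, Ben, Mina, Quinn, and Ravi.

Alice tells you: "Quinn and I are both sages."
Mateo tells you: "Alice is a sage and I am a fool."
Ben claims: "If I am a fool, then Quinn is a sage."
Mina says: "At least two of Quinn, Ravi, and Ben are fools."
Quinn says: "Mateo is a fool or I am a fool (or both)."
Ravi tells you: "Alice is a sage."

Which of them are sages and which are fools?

Alice: fool, Mateo: fool, Ben: sage, Mina: fool, Quinn: sage, Ravi: fool

Consider Alice. Suppose Alice is a sage.
Then whichever role Mateo has, Mateo's statement has the wrong truth value — contradiction.
So Alice is a fool.
With that fixed, Mateo's statement is false, so Mateo is a fool.
With that fixed, Quinn's statement is true, so Quinn is a sage.
With that fixed, Ravi's statement is false, so Ravi is a fool.
With that fixed, Ben's statement is true, so Ben is a sage.
With that fixed, Mina's statement is false, so Mina is a fool.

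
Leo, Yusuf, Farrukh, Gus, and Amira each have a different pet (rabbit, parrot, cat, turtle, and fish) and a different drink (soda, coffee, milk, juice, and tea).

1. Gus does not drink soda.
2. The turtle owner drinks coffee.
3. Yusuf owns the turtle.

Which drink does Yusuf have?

With clues 1–3, juice, milk, soda, and tea are impossible for Yusuf's drink.
That leaves coffee.

coffee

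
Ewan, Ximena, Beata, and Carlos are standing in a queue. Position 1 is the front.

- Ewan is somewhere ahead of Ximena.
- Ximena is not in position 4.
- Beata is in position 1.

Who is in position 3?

Ximena

With clues 1–2, Ewan is ruled out for position 3.
With clues 1–3, Beata and Carlos are ruled out for position 3.
So position 3 is Ximena.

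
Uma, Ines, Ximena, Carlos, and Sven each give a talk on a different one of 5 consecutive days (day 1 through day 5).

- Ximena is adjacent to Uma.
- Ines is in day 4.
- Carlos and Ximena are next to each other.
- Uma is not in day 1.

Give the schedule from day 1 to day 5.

Carlos, Ximena, Uma, Ines, Sven

From clues 1–2: Ines → day 4.
From clues 1–3: Ximena → day 2, Sven → day 5.
From clues 1–4: Carlos → day 1, Uma → day 3.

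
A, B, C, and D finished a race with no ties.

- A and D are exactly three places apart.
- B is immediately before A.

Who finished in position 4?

With clue 1, B and C are ruled out for place 4.
With clues 1–2, D is ruled out for place 4.
So place 4 is A.

A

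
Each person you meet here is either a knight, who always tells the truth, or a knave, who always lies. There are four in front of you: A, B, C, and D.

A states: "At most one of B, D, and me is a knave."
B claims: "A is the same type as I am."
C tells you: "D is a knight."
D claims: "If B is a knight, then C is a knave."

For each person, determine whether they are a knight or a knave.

A: knight, B: knave, C: knight, D: knight

Consider A. Suppose A is a knave.
Then whichever role B has, B's statement has the wrong truth value — contradiction.
So A is a knight.
Consider B. Suppose B is a knight.
Then no assignment of the remaining roles makes every statement match its speaker's type — contradiction.
So B is a knave.
With that fixed, D's statement is true, so D is a knight.
With that fixed, C's statement is true, so C is a knight.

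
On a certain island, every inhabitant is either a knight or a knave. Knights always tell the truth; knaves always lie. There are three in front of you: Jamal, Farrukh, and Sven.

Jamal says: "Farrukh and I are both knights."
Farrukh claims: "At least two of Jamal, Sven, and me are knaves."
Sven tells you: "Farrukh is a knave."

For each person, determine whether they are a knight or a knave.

Jamal: knave, Farrukh: knight, Sven: knave

Consider Jamal. Suppose Jamal is a knight.
Then no assignment of the remaining roles makes every statement match its speaker's type — contradiction.
So Jamal is a knave.
Consider Farrukh. Suppose Farrukh is a knave.
Then Farrukh's own statement would have to be false, but it can't be — contradiction.
So Farrukh is a knight.
With that fixed, Sven's statement is false, so Sven is a knave.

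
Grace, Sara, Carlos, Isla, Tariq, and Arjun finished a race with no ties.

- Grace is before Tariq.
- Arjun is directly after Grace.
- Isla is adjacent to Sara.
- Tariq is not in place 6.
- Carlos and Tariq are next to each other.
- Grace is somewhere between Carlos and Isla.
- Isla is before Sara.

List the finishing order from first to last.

Isla, Sara, Grace, Arjun, Tariq, Carlos

From clue 1: Grace is in {1,2,3,4,5}.
From clues 1–2: Grace is in {1,2,3,4}.
From clues 1–4: Grace is in {1,2,3}.
From clues 1–5: Grace is in {1,3}.
From clues 1–6: Grace → place 3, Arjun → place 4, Tariq → place 5, Carlos → place 6.
From clues 1–7: Isla → place 1, Sara → place 2.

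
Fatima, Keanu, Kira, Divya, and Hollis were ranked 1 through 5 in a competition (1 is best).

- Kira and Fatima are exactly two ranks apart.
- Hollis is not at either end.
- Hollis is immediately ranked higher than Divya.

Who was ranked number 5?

With clues 1–2, Hollis is ruled out for rank 5.
With clues 1–3, Fatima, Keanu, and Kira are ruled out for rank 5.
So rank 5 is Divya.

Divya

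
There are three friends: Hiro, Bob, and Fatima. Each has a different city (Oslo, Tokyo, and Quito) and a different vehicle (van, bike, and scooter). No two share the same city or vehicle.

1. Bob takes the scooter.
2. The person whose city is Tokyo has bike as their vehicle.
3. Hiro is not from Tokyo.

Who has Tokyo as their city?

Fatima

With clues 1–2, Bob is impossible for the one with city Tokyo.
With clues 1–3, Hiro is impossible for the one with city Tokyo.
That leaves Fatima.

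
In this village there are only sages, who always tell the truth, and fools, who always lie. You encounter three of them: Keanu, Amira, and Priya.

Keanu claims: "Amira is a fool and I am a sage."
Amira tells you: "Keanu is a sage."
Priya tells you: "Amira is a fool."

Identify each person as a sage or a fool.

Consider Keanu. Suppose Keanu is a sage.
Then no assignment of the remaining roles makes every statement match its speaker's type — contradiction.
So Keanu is a fool.
With that fixed, Amira's statement is false, so Amira is a fool.
With that fixed, Priya's statement is true, so Priya is a sage.

Keanu: fool, Amira: fool, Priya: sage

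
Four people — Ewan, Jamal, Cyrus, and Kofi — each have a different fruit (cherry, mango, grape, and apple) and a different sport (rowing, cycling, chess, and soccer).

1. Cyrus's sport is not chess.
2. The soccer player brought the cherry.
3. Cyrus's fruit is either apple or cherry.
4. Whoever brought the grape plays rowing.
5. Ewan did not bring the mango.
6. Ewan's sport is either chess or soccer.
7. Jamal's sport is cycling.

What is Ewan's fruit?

apple

With clues 1–5, mango is impossible for Ewan's fruit.
With clues 1–6, grape is impossible for Ewan's fruit.
With clues 1–7, cherry is impossible for Ewan's fruit.
That leaves apple.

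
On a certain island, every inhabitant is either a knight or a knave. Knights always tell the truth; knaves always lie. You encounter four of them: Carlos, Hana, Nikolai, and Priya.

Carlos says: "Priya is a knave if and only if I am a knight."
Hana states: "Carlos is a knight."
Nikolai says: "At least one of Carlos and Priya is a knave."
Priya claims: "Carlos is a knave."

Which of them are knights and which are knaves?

Carlos: knight, Hana: knight, Nikolai: knight, Priya: knave

Consider Carlos. Suppose Carlos is a knave.
Then no assignment of the remaining roles makes every statement match its speaker's type — contradiction.
So Carlos is a knight.
With that fixed, Hana's statement is true, so Hana is a knight.
With that fixed, Priya's statement is false, so Priya is a knave.
With that fixed, Nikolai's statement is true, so Nikolai is a knight.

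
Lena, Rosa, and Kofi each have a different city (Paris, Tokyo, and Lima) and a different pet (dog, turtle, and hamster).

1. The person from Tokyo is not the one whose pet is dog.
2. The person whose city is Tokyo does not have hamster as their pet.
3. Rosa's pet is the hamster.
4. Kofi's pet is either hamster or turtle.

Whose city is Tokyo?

Kofi

With clues 1–3, Rosa is impossible for the one with city Tokyo.
With clues 1–4, Lena is impossible for the one with city Tokyo.
That leaves Kofi.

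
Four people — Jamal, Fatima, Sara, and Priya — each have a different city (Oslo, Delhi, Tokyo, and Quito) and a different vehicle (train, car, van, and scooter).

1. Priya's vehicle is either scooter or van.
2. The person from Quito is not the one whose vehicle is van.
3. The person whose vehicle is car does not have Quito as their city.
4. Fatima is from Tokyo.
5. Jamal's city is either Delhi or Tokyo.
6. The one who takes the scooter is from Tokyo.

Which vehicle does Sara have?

train

With clues 1–6, car, scooter, and van are impossible for Sara's vehicle.
That leaves train.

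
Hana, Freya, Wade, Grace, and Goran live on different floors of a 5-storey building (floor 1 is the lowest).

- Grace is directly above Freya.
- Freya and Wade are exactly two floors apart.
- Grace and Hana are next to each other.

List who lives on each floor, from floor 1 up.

Wade, Goran, Freya, Grace, Hana

From clue 1: Freya is in {1,2,3,4}.
From clues 1–3: Wade → floor 1, Goran → floor 2, Freya → floor 3, Grace → floor 4, Hana → floor 5.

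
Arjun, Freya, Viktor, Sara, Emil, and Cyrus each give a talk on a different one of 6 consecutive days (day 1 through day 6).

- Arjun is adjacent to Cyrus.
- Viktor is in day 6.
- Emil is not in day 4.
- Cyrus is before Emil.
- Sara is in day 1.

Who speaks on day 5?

Emil

With clues 1–2, Viktor is ruled out for day 5.
With clues 1–4, Arjun and Cyrus are ruled out for day 5.
With clues 1–5, Freya and Sara are ruled out for day 5.
So day 5 is Emil.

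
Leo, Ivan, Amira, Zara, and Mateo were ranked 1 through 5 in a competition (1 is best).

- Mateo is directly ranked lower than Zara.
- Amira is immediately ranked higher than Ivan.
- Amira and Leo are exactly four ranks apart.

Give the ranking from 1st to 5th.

From clue 1: Zara is in {1,2,3,4}.
From clues 1–2: Leo is in {1,3,5}.
From clues 1–3: Amira → rank 1, Ivan → rank 2, Zara → rank 3, Mateo → rank 4, Leo → rank 5.

Amira, Ivan, Zara, Mateo, Leo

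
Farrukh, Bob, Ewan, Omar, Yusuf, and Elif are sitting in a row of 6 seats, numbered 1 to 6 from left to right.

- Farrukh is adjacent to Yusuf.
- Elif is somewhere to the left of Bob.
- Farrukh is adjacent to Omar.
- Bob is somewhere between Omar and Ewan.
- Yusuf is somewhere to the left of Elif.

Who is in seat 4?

Elif

With clues 1–3, Bob is ruled out for seat 4.
With clues 1–4, Ewan and Farrukh are ruled out for seat 4.
With clues 1–5, Omar and Yusuf are ruled out for seat 4.
So seat 4 is Elif.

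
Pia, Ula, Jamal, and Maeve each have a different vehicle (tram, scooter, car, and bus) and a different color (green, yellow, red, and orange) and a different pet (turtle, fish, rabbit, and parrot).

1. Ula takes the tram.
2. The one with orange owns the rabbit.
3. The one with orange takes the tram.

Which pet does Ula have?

With clues 1–3, fish, parrot, and turtle are impossible for Ula's pet.
That leaves rabbit.

rabbit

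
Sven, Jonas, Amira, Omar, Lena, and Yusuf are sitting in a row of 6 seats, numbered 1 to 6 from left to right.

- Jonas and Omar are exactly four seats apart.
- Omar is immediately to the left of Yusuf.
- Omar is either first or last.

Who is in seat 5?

With clues 1–2, Yusuf is ruled out for seat 5.
With clues 1–3, Amira, Lena, Omar, and Sven are ruled out for seat 5.
So seat 5 is Jonas.

Jonas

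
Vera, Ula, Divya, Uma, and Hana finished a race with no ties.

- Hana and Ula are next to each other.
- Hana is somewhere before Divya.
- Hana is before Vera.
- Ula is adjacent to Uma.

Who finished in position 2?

Ula

With clues 1–2, Divya is ruled out for place 2.
With clues 1–3, Uma and Vera are ruled out for place 2.
With clues 1–4, Hana is ruled out for place 2.
So place 2 is Ula.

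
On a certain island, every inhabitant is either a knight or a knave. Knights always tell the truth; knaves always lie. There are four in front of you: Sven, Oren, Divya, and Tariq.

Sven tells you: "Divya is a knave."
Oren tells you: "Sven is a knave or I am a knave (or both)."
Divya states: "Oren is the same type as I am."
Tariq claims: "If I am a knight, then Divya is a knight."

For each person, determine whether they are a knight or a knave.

Sven: knave, Oren: knight, Divya: knight, Tariq: knight

Consider Sven. Suppose Sven is a knight.
Then whichever role Oren has, Oren's statement has the wrong truth value — contradiction.
So Sven is a knave.
With that fixed, Oren's statement is true, so Oren is a knight.
Consider Divya. Suppose Divya is a knave.
Then Sven's statement comes out true, contradicting Sven being a knave.
So Divya is a knight.
With that fixed, Tariq's statement is true, so Tariq is a knight.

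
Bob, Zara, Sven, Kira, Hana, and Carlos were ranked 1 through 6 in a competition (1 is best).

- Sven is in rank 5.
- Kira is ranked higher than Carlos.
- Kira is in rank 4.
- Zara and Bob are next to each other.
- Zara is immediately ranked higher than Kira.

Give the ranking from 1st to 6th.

Hana, Bob, Zara, Kira, Sven, Carlos

From clue 1: Sven → rank 5.
From clues 1–2: Kira is in {1,2,3,4}.
From clues 1–3: Kira → rank 4, Carlos → rank 6.
From clues 1–4: Hana is in {1,3}.
From clues 1–5: Hana → rank 1, Bob → rank 2, Zara → rank 3.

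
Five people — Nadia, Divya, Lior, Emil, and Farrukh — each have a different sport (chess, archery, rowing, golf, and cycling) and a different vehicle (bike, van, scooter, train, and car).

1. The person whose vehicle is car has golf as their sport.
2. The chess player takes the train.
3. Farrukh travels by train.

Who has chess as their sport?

Farrukh

With clues 1–3, Divya, Emil, Lior, and Nadia are impossible for the one with sport chess.
That leaves Farrukh.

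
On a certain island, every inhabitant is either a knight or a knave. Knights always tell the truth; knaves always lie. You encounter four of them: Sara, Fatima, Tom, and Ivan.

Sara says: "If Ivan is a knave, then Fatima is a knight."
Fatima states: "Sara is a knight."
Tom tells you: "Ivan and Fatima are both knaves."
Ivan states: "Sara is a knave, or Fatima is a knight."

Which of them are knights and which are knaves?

Sara: knight, Fatima: knight, Tom: knave, Ivan: knight

Consider Sara. Suppose Sara is a knave.
Then no assignment of the remaining roles makes every statement match its speaker's type — contradiction.
So Sara is a knight.
With that fixed, Fatima's statement is true, so Fatima is a knight.
With that fixed, Tom's statement is false, so Tom is a knave.
With that fixed, Ivan's statement is true, so Ivan is a knight.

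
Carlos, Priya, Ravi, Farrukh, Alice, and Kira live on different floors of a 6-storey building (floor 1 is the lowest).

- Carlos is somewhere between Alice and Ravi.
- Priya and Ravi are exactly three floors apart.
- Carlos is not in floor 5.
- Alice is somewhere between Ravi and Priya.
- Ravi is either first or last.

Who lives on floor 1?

With clue 1, Carlos is ruled out for floor 1.
With clues 1–4, Alice is ruled out for floor 1.
With clues 1–5, Farrukh, Kira, and Priya are ruled out for floor 1.
So floor 1 is Ravi.

Ravi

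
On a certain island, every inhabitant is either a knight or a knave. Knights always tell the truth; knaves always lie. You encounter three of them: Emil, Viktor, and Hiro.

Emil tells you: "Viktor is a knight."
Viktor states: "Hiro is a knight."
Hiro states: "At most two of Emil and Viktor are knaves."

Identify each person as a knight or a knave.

Emil: knight, Viktor: knight, Hiro: knight

Regardless of anyone's role, Hiro's statement is true, so Hiro is a knight.
With that fixed, Viktor's statement is true, so Viktor is a knight.
With that fixed, Emil's statement is true, so Emil is a knight.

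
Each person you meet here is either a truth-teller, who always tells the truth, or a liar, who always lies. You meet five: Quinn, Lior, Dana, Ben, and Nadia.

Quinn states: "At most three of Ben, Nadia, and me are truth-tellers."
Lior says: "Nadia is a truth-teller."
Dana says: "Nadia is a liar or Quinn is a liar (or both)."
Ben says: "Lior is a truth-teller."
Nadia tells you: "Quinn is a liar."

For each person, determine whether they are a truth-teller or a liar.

Regardless of anyone's role, Quinn's statement is true, so Quinn is a truth-teller.
With that fixed, Nadia's statement is false, so Nadia is a liar.
With that fixed, Lior's statement is false, so Lior is a liar.
With that fixed, Dana's statement is true, so Dana is a truth-teller.
With that fixed, Ben's statement is false, so Ben is a liar.

Quinn: truth-teller, Lior: liar, Dana: truth-teller, Ben: liar, Nadia: liar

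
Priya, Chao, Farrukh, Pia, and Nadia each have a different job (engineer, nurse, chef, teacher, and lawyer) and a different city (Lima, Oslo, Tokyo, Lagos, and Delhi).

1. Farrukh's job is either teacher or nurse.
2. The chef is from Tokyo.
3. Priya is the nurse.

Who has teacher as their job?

With clues 1–3, Chao, Nadia, Pia, and Priya are impossible for the one with job teacher.
That leaves Farrukh.

Farrukh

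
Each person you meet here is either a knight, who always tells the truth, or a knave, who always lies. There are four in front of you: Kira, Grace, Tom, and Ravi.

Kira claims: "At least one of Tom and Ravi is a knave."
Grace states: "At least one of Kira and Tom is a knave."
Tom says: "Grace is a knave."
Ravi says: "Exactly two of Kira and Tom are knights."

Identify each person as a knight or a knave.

Kira: knight, Grace: knight, Tom: knave, Ravi: knave

Consider Kira. Suppose Kira is a knave.
Then no assignment of the remaining roles makes every statement match its speaker's type — contradiction.
So Kira is a knight.
Consider Grace. Suppose Grace is a knave.
Then no assignment of the remaining roles makes every statement match its speaker's type — contradiction.
So Grace is a knight.
With that fixed, Tom's statement is false, so Tom is a knave.
With that fixed, Ravi's statement is false, so Ravi is a knave.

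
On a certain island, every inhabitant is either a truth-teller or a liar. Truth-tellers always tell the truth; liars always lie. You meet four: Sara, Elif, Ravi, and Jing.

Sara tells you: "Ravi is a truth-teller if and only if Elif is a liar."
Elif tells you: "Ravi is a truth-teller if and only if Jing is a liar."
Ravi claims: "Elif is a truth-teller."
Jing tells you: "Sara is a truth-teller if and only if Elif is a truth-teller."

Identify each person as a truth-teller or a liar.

Consider Sara. Suppose Sara is a truth-teller.
Then no assignment of the remaining roles makes every statement match its speaker's type — contradiction.
So Sara is a liar.
Consider Elif. Suppose Elif is a liar.
Then no assignment of the remaining roles makes every statement match its speaker's type — contradiction.
So Elif is a truth-teller.
With that fixed, Ravi's statement is true, so Ravi is a truth-teller.
With that fixed, Jing's statement is false, so Jing is a liar.

Sara: liar, Elif: truth-teller, Ravi: truth-teller, Jing: liar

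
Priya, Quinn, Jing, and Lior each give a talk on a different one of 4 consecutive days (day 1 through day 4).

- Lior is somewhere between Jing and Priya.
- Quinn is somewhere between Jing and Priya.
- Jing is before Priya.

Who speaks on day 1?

Jing

With clue 1, Lior is ruled out for day 1.
With clues 1–2, Quinn is ruled out for day 1.
With clues 1–3, Priya is ruled out for day 1.
So day 1 is Jing.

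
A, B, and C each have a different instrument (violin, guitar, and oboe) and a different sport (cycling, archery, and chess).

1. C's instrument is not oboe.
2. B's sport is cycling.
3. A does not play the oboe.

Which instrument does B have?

With clues 1–3, guitar and violin are impossible for B's instrument.
That leaves oboe.

oboe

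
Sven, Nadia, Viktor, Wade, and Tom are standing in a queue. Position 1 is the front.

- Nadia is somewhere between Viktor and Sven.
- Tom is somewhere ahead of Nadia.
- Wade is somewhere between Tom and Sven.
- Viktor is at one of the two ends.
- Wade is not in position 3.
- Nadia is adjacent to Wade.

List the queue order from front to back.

Viktor, Tom, Nadia, Wade, Sven

From clue 1: Nadia is in {2,3,4}.
From clues 1–2: Nadia is in {3,4}.
From clues 1–6: Viktor → position 1, Tom → position 2, Nadia → position 3, Wade → position 4, Sven → position 5.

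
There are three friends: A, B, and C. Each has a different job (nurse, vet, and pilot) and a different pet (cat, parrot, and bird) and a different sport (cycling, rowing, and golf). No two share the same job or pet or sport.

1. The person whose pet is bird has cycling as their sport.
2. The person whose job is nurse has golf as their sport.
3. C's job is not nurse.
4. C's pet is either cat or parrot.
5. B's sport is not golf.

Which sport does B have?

With clues 1–4, rowing is impossible for B's sport.
With clues 1–5, golf is impossible for B's sport.
That leaves cycling.

cycling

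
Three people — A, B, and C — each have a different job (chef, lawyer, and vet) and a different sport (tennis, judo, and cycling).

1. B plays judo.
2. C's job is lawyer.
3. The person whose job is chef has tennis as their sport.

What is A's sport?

tennis

Clue 1 rules out judo for A's sport.
With clues 1–3, cycling is impossible for A's sport.
That leaves tennis.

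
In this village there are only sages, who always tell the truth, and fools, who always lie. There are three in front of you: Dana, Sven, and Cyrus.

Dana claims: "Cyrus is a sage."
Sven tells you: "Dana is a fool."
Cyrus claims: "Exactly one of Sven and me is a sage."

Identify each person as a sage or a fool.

Consider Dana. Suppose Dana is a fool.
Then no assignment of the remaining roles makes every statement match its speaker's type — contradiction.
So Dana is a sage.
With that fixed, Sven's statement is false, so Sven is a fool.
Consider Cyrus. Suppose Cyrus is a fool.
Then Dana's statement comes out false, contradicting Dana being a sage.
So Cyrus is a sage.

Dana: sage, Sven: fool, Cyrus: sage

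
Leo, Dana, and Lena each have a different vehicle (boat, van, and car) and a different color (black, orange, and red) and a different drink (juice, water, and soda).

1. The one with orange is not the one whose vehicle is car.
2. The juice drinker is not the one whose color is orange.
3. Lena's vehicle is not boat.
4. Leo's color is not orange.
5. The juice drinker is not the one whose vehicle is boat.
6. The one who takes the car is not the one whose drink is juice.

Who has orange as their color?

Dana

With clues 1–4, Leo is impossible for the one with color orange.
With clues 1–6, Lena is impossible for the one with color orange.
That leaves Dana.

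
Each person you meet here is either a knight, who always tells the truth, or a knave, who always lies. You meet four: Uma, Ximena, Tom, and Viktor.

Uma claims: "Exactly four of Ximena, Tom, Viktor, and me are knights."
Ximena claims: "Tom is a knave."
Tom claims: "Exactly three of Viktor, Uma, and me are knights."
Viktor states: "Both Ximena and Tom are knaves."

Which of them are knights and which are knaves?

Uma: knave, Ximena: knight, Tom: knave, Viktor: knave

Consider Uma. Suppose Uma is a knight.
Then no assignment of the remaining roles makes every statement match its speaker's type — contradiction.
So Uma is a knave.
With that fixed, Tom's statement is false, so Tom is a knave.
With that fixed, Ximena's statement is true, so Ximena is a knight.
With that fixed, Viktor's statement is false, so Viktor is a knave.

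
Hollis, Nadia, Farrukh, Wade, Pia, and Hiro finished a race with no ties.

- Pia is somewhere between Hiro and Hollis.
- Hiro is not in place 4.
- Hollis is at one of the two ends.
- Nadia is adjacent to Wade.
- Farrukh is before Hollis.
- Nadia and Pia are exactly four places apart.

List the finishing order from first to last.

From clue 1: Pia is in {2,3,4,5}.
From clues 1–3: Hollis is in {1,6}.
From clues 1–5: Hollis → place 6.
From clues 1–6: Nadia → place 1, Wade → place 2, Hiro → place 3, Farrukh → place 4, Pia → place 5.

Nadia, Wade, Hiro, Farrukh, Pia, Hollis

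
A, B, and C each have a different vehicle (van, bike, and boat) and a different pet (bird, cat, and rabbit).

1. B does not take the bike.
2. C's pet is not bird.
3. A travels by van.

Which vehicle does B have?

Clue 1 rules out bike for B's vehicle.
With clues 1–3, van is impossible for B's vehicle.
That leaves boat.

boat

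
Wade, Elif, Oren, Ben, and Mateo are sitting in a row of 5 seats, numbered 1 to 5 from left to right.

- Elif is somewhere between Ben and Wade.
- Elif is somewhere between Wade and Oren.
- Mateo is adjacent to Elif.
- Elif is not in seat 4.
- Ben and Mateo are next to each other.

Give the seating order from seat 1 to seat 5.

Wade, Elif, Mateo, Ben, Oren

From clue 1: Elif is in {2,3,4}.
From clues 1–3: Wade is in {1,5}.
From clues 1–5: Wade → seat 1, Elif → seat 2, Mateo → seat 3, Ben → seat 4, Oren → seat 5.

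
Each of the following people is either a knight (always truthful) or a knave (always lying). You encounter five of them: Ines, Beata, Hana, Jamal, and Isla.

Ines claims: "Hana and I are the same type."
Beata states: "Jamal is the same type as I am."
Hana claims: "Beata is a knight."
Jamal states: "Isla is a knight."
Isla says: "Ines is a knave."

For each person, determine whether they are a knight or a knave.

Consider Ines. Suppose Ines is a knight.
Then no assignment of the remaining roles makes every statement match its speaker's type — contradiction.
So Ines is a knave.
With that fixed, Isla's statement is true, so Isla is a knight.
With that fixed, Jamal's statement is true, so Jamal is a knight.
Consider Beata. Suppose Beata is a knave.
Then no assignment of the remaining roles makes every statement match its speaker's type — contradiction.
So Beata is a knight.
With that fixed, Hana's statement is true, so Hana is a knight.

Ines: knave, Beata: knight, Hana: knight, Jamal: knight, Isla: knight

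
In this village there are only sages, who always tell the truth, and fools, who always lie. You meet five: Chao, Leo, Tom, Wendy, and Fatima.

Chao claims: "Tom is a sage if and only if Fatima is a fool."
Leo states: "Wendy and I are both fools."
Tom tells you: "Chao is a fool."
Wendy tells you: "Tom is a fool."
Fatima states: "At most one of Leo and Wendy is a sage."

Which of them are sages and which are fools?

Consider Chao. Suppose Chao is a fool.
Then no assignment of the remaining roles makes every statement match its speaker's type — contradiction.
So Chao is a sage.
With that fixed, Tom's statement is false, so Tom is a fool.
With that fixed, Wendy's statement is true, so Wendy is a sage.
With that fixed, Leo's statement is false, so Leo is a fool.
With that fixed, Fatima's statement is true, so Fatima is a sage.

Chao: sage, Leo: fool, Tom: fool, Wendy: sage, Fatima: sage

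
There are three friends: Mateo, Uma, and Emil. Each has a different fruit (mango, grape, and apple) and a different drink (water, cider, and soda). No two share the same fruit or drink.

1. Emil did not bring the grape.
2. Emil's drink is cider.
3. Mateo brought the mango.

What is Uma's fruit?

grape

With clues 1–3, apple and mango are impossible for Uma's fruit.
That leaves grape.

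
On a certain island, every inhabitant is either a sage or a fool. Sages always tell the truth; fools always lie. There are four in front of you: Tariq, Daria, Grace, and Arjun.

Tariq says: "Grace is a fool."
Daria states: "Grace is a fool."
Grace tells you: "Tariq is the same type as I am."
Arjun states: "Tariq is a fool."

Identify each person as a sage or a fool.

Consider Tariq. Suppose Tariq is a fool.
Then whichever role Grace has, Grace's statement has the wrong truth value — contradiction.
So Tariq is a sage.
With that fixed, Arjun's statement is false, so Arjun is a fool.
Consider Daria. Suppose Daria is a fool.
Then no assignment of the remaining roles makes every statement match its speaker's type — contradiction.
So Daria is a sage.
Consider Grace. Suppose Grace is a sage.
Then Tariq's statement comes out false, contradicting Tariq being a sage.
So Grace is a fool.

Tariq: sage, Daria: sage, Grace: fool, Arjun: fool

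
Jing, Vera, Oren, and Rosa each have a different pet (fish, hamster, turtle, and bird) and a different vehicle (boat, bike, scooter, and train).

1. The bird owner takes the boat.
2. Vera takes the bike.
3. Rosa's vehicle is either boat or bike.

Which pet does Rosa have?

With clues 1–3, fish, hamster, and turtle are impossible for Rosa's pet.
That leaves bird.

bird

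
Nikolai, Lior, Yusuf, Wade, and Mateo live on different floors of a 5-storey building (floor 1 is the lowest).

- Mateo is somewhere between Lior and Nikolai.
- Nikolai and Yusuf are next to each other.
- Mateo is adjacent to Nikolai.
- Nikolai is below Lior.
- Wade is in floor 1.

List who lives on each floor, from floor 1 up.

Wade, Yusuf, Nikolai, Mateo, Lior

From clue 1: Mateo is in {2,3,4}.
From clues 1–3: Nikolai is in {2,3,4}.
From clues 1–4: Nikolai is in {2,3}.
From clues 1–5: Wade → floor 1, Yusuf → floor 2, Nikolai → floor 3, Mateo → floor 4, Lior → floor 5.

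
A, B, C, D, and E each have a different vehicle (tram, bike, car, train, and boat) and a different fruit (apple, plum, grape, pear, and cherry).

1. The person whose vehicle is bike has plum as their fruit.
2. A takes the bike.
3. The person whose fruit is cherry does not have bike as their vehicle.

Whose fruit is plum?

With clues 1–2, B, C, D, and E are impossible for the one with fruit plum.
That leaves A.

A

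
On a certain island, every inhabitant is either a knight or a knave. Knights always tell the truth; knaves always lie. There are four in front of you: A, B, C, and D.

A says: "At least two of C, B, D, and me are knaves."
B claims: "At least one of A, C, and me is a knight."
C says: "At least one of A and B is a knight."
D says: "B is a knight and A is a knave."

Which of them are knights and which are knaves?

A: knave, B: knight, C: knight, D: knight

Consider A. Suppose A is a knight.
Then no assignment of the remaining roles makes every statement match its speaker's type — contradiction.
So A is a knave.
Consider B. Suppose B is a knave.
Then A's statement comes out true, contradicting A being a knave.
So B is a knight.
With that fixed, C's statement is true, so C is a knight.
With that fixed, D's statement is true, so D is a knight.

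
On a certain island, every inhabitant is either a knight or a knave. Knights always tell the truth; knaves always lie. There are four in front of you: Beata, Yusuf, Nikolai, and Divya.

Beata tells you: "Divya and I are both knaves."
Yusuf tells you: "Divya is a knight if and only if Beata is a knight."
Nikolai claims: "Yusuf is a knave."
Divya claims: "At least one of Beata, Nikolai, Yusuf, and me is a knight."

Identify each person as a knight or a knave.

Beata: knave, Yusuf: knave, Nikolai: knight, Divya: knight

Consider Beata. Suppose Beata is a knight.
Then Beata's own statement would have to be true, but it can't be — contradiction.
So Beata is a knave.
Consider Yusuf. Suppose Yusuf is a knight.
Then no assignment of the remaining roles makes every statement match its speaker's type — contradiction.
So Yusuf is a knave.
With that fixed, Nikolai's statement is true, so Nikolai is a knight.
With that fixed, Divya's statement is true, so Divya is a knight.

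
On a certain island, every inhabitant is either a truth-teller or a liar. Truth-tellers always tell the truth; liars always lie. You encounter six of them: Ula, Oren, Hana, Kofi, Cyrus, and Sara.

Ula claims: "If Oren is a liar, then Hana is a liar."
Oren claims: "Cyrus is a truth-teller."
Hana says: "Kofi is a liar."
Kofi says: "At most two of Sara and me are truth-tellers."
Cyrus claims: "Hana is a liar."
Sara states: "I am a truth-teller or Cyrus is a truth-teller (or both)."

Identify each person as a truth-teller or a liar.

Regardless of anyone's role, Kofi's statement is true, so Kofi is a truth-teller.
With that fixed, Hana's statement is false, so Hana is a liar.
With that fixed, Cyrus's statement is true, so Cyrus is a truth-teller.
With that fixed, Sara's statement is true, so Sara is a truth-teller.
With that fixed, Ula's statement is true, so Ula is a truth-teller.
With that fixed, Oren's statement is true, so Oren is a truth-teller.

Ula: truth-teller, Oren: truth-teller, Hana: liar, Kofi: truth-teller, Cyrus: truth-teller, Sara: truth-teller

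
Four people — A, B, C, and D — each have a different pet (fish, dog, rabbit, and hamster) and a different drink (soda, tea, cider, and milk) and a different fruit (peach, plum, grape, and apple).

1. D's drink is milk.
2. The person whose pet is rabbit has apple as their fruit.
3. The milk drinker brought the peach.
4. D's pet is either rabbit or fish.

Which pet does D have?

fish

With clues 1–3, rabbit is impossible for D's pet.
With clues 1–4, dog and hamster are impossible for D's pet.
That leaves fish.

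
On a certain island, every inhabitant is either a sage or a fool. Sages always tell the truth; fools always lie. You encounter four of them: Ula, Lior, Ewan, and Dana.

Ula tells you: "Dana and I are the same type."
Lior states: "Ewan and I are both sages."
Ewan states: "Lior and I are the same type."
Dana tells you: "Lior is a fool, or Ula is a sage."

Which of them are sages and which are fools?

Ula: sage, Lior: sage, Ewan: sage, Dana: sage

Consider Ula. Suppose Ula is a fool.
Then no assignment of the remaining roles makes every statement match its speaker's type — contradiction.
So Ula is a sage.
With that fixed, Dana's statement is true, so Dana is a sage.
Consider Lior. Suppose Lior is a fool.
Then whichever role Ewan has, Ewan's statement has the wrong truth value — contradiction.
So Lior is a sage.
Consider Ewan. Suppose Ewan is a fool.
Then Lior's statement comes out false, contradicting Lior being a sage.
So Ewan is a sage.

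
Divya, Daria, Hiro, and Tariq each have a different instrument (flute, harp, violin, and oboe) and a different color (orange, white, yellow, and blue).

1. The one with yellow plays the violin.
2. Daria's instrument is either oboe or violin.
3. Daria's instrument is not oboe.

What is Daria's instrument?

With clues 1–2, flute and harp are impossible for Daria's instrument.
With clues 1–3, oboe is impossible for Daria's instrument.
That leaves violin.

violin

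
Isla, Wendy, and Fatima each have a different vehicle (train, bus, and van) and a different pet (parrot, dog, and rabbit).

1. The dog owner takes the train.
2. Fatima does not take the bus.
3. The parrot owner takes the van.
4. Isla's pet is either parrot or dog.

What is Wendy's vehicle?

With clues 1–4, train and van are impossible for Wendy's vehicle.
That leaves bus.

bus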